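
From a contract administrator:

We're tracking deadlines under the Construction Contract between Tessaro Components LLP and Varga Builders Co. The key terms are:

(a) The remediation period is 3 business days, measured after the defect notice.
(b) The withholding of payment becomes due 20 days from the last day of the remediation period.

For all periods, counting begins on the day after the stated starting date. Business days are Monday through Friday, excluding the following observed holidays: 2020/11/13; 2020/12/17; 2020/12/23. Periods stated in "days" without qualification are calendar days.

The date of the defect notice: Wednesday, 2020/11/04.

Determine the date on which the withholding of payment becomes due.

2020/11/29

From Wednesday, 2020/11/04, 3 business days (Nov 5, Nov 6, Nov 9, skipping weekends) brings us to Monday, 2020/11/09, which is the last day of the remediation period.
Adding 20 calendar days to 2020/11/09 gives 2020/11/29, which is the date on which the withholding of payment becomes due.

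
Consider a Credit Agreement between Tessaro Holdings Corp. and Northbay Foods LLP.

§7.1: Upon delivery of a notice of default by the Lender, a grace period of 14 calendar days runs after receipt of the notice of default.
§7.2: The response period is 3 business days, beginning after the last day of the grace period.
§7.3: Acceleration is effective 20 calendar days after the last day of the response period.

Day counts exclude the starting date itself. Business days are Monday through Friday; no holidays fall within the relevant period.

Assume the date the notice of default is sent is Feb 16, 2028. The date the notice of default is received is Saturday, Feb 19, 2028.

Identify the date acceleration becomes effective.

Mar 28, 2028

The last day of the grace period: Feb 19, 2028 + 14 days = Mar 4, 2028.
The last day of the response period: counting 3 business days from Saturday, Mar 4, 2028 (Mar 6, Mar 7, Mar 8, skipping weekends) reaches Wednesday, Mar 8, 2028.
The date acceleration becomes effective: 20 calendar days after Mar 8, 2028 is Mar 28, 2028.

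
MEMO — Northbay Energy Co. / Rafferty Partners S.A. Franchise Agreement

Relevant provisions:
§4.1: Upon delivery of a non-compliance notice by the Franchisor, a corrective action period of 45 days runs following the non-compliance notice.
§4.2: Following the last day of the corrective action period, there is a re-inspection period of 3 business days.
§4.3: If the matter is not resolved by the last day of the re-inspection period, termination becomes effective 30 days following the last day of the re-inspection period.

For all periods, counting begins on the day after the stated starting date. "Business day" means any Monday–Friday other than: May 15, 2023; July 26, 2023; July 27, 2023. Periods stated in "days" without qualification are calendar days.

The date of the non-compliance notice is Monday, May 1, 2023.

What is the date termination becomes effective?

July 20, 2023

The last day of the corrective action period: May 1, 2023 + 45 days = June 15, 2023.
The last day of the re-inspection period: counting 3 business days from Thursday, June 15, 2023 (Jun 16, Jun 19, Jun 20, skipping weekends) reaches Tuesday, June 20, 2023.
The date termination becomes effective: June 20, 2023 + 30 days = July 20, 2023.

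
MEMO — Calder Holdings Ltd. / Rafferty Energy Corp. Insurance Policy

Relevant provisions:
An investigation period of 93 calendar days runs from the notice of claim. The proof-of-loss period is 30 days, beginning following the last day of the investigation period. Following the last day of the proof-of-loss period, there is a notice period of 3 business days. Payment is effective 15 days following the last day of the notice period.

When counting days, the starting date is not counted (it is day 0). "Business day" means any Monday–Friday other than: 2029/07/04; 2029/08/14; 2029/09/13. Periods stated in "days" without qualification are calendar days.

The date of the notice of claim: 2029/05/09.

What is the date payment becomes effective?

The last day of the investigation period: 2029/05/09 + 93 days = 2029/08/10.
The last day of the proof-of-loss period: 30 calendar days after 2029/08/10 is 2029/09/09.
The last day of the notice period: 3 business days after Sunday, 2029/09/09, skipping weekends — Sep 10, Sep 11, Sep 12 — lands on Wednesday, 2029/09/12.
Adding 15 calendar days to 2029/09/12 gives 2029/09/27, which is the date payment becomes effective.

2029/09/27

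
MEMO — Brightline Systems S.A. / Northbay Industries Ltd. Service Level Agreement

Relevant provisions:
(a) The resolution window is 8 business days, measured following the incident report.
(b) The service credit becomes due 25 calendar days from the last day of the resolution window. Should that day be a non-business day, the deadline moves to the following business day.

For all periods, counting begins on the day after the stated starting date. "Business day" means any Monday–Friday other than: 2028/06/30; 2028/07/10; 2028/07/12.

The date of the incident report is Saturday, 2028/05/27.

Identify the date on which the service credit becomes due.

2028/07/03

The last day of the resolution window: counting 8 business days from Saturday, 2028/05/27 (May 29, May 30, May 31, Jun 1, Jun 2, Jun 5, Jun 6, Jun 7, skipping weekends) reaches Wednesday, 2028/06/07.
The date on which the service credit becomes due: 2028/06/07 + 25 days = 2028/07/02. That falls on a Sunday, so it rolls to the next business day, Monday, 2028/07/03.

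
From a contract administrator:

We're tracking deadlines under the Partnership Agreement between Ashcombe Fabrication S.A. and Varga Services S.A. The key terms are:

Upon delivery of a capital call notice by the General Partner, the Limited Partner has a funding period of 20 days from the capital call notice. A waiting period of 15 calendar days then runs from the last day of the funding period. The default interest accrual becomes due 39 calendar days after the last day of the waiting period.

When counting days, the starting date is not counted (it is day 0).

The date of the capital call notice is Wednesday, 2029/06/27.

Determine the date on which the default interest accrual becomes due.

Adding 20 calendar days to 2029/06/27 gives 2029/07/17, which is the last day of the funding period.
The last day of the waiting period: 15 calendar days after 2029/07/17 is 2029/08/01.
The date on which the default interest accrual becomes due: 39 calendar days after 2029/08/01 is 2029/09/09.

2029/09/09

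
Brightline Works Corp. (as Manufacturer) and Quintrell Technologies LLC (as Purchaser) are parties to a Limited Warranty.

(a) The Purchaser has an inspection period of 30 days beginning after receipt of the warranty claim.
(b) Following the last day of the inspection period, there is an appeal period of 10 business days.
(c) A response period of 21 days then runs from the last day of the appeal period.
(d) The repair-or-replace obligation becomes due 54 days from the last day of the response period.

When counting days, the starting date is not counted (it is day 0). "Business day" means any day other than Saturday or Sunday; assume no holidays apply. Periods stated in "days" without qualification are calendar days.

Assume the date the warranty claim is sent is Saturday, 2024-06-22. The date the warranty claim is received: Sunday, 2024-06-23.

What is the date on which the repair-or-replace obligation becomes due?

Adding 30 calendar days to 2024-06-23 gives 2024-07-23, which is the last day of the inspection period.
From Tuesday, 2024-07-23, 10 business days (Jul 24, Jul 25, Jul 26, Jul 29, Jul 30, Jul 31, Aug 1, Aug 2, Aug 5, Aug 6, skipping weekends) brings us to Tuesday, 2024-08-06, which is the last day of the appeal period.
Adding 21 calendar days to 2024-08-06 gives 2024-08-27, which is the last day of the response period.
The date on which the repair-or-replace obligation becomes due: 54 calendar days after 2024-08-27 is 2024-10-20.

2024-10-20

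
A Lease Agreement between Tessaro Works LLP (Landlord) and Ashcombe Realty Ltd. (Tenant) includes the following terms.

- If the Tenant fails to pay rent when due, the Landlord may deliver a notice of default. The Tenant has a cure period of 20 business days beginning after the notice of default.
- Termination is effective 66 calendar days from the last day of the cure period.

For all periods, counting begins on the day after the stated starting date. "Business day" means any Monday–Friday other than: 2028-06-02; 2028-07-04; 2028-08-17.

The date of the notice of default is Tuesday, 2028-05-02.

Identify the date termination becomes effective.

2028-08-04

From Tuesday, 2028-05-02, 20 business days (May 3, May 4, May 5, May 8, …, May 26, May 29, May 30, skipping weekends) brings us to Tuesday, 2028-05-30, which is the last day of the cure period.
The date termination becomes effective: 2028-05-30 + 66 days = 2028-08-04.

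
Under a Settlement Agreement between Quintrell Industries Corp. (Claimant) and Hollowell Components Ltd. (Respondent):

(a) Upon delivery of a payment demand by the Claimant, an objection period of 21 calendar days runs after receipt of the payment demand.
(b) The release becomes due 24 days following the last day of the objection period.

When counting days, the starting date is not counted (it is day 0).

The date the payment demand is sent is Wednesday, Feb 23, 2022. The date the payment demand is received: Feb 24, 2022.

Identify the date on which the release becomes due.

Apr 10, 2022

Adding 21 calendar days to Feb 24, 2022 gives Mar 17, 2022, which is the last day of the objection period.
Adding 24 calendar days to Mar 17, 2022 gives Apr 10, 2022, which is the date on which the release becomes due.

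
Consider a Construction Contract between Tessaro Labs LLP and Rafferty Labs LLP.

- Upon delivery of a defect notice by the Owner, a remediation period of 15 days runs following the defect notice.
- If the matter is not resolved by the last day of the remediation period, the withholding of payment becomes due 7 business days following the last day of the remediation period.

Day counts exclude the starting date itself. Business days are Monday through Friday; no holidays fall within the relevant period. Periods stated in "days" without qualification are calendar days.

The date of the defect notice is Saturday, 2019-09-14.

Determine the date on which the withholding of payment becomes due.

2019-10-08

The last day of the remediation period: 2019-09-14 + 15 days = 2019-09-29.
The date on which the withholding of payment becomes due: counting 7 business days from Sunday, 2019-09-29 (Sep 30, Oct 1, Oct 2, Oct 3, Oct 4, Oct 7, Oct 8, skipping weekends) reaches Tuesday, 2019-10-08.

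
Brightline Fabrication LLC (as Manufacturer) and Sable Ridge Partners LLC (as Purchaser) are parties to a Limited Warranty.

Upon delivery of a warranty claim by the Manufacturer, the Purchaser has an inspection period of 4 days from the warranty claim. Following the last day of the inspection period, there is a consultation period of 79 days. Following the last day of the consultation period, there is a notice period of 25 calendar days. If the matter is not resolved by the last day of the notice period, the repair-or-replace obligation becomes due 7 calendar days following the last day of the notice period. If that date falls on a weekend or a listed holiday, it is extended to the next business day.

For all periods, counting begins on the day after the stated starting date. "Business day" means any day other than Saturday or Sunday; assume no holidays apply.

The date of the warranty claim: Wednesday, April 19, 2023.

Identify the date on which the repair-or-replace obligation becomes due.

Adding 4 calendar days to April 19, 2023 gives April 23, 2023, which is the last day of the inspection period.
Adding 79 calendar days to April 23, 2023 gives July 11, 2023, which is the last day of the consultation period.
The last day of the notice period: 25 calendar days after July 11, 2023 is August 5, 2023.
Adding 7 calendar days to August 5, 2023 gives August 12, 2023, which is the date on which the repair-or-replace obligation becomes due. That falls on a Saturday, so it rolls to the next business day, Monday, August 14, 2023.

August 14, 2023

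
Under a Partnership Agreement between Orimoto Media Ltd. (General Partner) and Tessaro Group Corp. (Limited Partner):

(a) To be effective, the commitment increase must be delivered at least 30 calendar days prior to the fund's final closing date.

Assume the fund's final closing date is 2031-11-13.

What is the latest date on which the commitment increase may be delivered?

2031-10-14

2031-11-13 minus 30 days is 2031-10-14.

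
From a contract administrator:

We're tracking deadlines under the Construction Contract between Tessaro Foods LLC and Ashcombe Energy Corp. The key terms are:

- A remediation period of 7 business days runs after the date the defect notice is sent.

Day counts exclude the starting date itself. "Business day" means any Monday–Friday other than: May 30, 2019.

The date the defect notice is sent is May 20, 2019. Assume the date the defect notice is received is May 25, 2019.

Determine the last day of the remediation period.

May 29, 2019

The last day of the remediation period: counting 7 business days from Monday, May 20, 2019 (May 21, May 22, May 23, May 24, May 27, May 28, May 29, skipping weekends) reaches Wednesday, May 29, 2019.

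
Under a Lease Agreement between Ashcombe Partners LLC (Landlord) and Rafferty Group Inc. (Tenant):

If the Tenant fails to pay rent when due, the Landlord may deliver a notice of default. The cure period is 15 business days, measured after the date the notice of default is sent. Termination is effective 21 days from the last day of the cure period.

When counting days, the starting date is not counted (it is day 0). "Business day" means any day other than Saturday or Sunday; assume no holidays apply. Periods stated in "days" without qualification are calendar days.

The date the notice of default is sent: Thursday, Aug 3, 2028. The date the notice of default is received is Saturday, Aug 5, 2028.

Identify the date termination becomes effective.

Sep 14, 2028

The last day of the cure period: counting 15 business days from Thursday, Aug 3, 2028 (Aug 4, Aug 7, Aug 8, Aug 9, …, Aug 22, Aug 23, Aug 24, skipping weekends) reaches Thursday, Aug 24, 2028.
Adding 21 calendar days to Aug 24, 2028 gives Sep 14, 2028, which is the date termination becomes effective.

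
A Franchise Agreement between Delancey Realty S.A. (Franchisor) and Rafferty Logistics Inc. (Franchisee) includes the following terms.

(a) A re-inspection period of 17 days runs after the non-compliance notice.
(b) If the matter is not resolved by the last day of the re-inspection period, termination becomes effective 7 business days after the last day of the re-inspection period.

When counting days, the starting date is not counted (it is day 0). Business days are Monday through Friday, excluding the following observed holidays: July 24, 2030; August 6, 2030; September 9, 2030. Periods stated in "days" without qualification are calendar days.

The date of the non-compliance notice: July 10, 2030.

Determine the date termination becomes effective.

August 7, 2030

The last day of the re-inspection period: 17 calendar days after July 10, 2030 is July 27, 2030.
From Saturday, July 27, 2030, 7 business days (Jul 29, Jul 30, Jul 31, Aug 1, Aug 2, Aug 5, Aug 7, skipping weekends and the listed holiday on Aug 6) brings us to Wednesday, August 7, 2030, which is the date termination becomes effective.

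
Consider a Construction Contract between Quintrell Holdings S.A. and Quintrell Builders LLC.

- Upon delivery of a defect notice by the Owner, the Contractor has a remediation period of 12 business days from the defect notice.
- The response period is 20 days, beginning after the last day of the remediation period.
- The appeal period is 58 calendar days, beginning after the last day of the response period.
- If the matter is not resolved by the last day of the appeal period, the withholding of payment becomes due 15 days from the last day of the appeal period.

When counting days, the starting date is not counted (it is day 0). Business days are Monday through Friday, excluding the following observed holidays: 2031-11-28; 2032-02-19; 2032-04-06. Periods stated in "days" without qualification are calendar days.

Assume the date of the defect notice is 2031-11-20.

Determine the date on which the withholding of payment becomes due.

2032-03-11

The last day of the remediation period: 12 business days after Thursday, 2031-11-20, skipping weekends and the listed holiday on Nov 28 — Nov 21, Nov 24, Nov 25, Nov 26, …, Dec 5, Dec 8, Dec 9 — lands on Tuesday, 2031-12-09.
Adding 20 calendar days to 2031-12-09 gives 2031-12-29, which is the last day of the response period.
The last day of the appeal period: 2031-12-29 + 58 days = 2032-02-25.
The date on which the withholding of payment becomes due: 15 calendar days after 2032-02-25 is 2032-03-11.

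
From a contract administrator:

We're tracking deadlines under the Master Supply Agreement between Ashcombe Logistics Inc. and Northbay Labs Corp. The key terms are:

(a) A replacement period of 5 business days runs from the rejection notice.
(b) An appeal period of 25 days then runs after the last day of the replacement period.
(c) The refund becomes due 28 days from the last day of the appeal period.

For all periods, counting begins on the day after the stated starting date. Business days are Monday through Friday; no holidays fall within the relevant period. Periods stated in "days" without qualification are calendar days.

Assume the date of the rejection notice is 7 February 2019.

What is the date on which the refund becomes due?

From Thursday, 7 February 2019, 5 business days (Feb 8, Feb 11, Feb 12, Feb 13, Feb 14, skipping weekends) brings us to Thursday, 14 February 2019, which is the last day of the replacement period.
The last day of the appeal period: 25 calendar days after 14 February 2019 is 11 March 2019.
The date on which the refund becomes due: 28 calendar days after 11 March 2019 is 8 April 2019.

8 April 2019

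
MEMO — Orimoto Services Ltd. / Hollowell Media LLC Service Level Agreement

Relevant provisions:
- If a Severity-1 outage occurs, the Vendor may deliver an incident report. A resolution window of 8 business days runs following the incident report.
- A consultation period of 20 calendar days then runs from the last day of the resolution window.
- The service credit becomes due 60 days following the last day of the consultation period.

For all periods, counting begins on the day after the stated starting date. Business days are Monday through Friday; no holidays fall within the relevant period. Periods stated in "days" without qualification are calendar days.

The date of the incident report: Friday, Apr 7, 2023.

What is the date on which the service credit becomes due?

The last day of the resolution window: counting 8 business days from Friday, Apr 7, 2023 (Apr 10, Apr 11, Apr 12, Apr 13, Apr 14, Apr 17, Apr 18, Apr 19, skipping weekends) reaches Wednesday, Apr 19, 2023.
The last day of the consultation period: 20 calendar days after Apr 19, 2023 is May 9, 2023.
Adding 60 calendar days to May 9, 2023 gives Jul 8, 2023, which is the date on which the service credit becomes due.

Jul 8, 2023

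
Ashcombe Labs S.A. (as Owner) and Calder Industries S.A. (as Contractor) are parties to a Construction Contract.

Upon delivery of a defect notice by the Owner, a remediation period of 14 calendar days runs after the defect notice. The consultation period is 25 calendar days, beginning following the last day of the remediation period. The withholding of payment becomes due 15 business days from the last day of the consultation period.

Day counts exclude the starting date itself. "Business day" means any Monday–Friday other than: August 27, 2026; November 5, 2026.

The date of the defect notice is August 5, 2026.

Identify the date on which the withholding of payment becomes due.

October 2, 2026

The last day of the remediation period: 14 calendar days after August 5, 2026 is August 19, 2026.
Adding 25 calendar days to August 19, 2026 gives September 13, 2026, which is the last day of the consultation period.
From Sunday, September 13, 2026, 15 business days (Sep 14, Sep 15, Sep 16, Sep 17, …, Sep 30, Oct 1, Oct 2, skipping weekends) brings us to Friday, October 2, 2026, which is the date on which the withholding of payment becomes due.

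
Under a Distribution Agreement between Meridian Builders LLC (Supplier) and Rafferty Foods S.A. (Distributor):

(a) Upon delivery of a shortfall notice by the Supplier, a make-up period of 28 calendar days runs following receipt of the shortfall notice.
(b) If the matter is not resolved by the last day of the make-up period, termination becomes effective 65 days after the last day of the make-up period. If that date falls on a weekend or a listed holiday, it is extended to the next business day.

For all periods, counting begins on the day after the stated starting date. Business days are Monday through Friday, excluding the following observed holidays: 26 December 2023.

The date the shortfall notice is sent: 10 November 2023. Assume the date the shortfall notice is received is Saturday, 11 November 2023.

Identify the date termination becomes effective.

Adding 28 calendar days to 11 November 2023 gives 9 December 2023, which is the last day of the make-up period.
Adding 65 calendar days to 9 December 2023 gives 12 February 2024, which is the date termination becomes effective. 12 February 2024 is a Monday and is not a listed holiday, so no roll-forward applies.

12 February 2024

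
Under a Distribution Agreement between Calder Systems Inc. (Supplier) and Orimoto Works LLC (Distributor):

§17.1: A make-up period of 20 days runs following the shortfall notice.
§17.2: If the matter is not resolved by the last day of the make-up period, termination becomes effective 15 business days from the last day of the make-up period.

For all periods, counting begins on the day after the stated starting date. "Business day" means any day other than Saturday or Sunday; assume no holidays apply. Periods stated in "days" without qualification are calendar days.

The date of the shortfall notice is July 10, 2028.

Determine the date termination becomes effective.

August 18, 2028

The last day of the make-up period: July 10, 2028 + 20 days = July 30, 2028.
The date termination becomes effective: counting 15 business days from Sunday, July 30, 2028 (Jul 31, Aug 1, Aug 2, Aug 3, …, Aug 16, Aug 17, Aug 18, skipping weekends) reaches Friday, August 18, 2028.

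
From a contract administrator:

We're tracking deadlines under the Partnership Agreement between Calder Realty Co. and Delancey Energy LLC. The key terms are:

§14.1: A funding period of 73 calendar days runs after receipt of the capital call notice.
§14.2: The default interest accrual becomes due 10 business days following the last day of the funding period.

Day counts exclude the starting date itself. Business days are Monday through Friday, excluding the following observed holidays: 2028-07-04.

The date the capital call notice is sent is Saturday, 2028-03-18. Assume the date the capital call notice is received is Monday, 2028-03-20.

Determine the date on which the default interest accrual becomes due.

2028-06-15

The last day of the funding period: 73 calendar days after 2028-03-20 is 2028-06-01.
From Thursday, 2028-06-01, 10 business days (Jun 2, Jun 5, Jun 6, Jun 7, Jun 8, Jun 9, Jun 12, Jun 13, Jun 14, Jun 15, skipping weekends) brings us to Thursday, 2028-06-15, which is the date on which the default interest accrual becomes due.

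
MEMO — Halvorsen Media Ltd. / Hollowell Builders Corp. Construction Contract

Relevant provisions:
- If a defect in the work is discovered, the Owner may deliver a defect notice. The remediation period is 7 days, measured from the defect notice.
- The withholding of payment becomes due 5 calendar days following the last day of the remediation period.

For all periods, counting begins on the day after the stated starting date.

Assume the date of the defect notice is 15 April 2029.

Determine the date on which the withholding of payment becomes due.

27 April 2029

Adding 7 calendar days to 15 April 2029 gives 22 April 2029, which is the last day of the remediation period.
The date on which the withholding of payment becomes due: 22 April 2029 + 5 days = 27 April 2029.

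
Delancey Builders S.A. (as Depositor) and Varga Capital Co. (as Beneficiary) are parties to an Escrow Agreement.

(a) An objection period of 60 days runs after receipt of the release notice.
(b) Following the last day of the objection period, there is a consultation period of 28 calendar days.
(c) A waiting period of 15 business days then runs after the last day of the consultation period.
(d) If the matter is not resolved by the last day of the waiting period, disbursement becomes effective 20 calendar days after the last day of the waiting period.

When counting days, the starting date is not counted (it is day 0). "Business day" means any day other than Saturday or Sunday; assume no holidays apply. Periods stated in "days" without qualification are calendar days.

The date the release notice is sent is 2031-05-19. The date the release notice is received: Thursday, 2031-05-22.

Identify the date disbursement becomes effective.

The last day of the objection period: 2031-05-22 + 60 days = 2031-07-21.
The last day of the consultation period: 2031-07-21 + 28 days = 2031-08-18.
The last day of the waiting period: counting 15 business days from Monday, 2031-08-18 (Aug 19, Aug 20, Aug 21, Aug 22, …, Sep 4, Sep 5, Sep 8, skipping weekends) reaches Monday, 2031-09-08.
The date disbursement becomes effective: 2031-09-08 + 20 days = 2031-09-28.

2031-09-28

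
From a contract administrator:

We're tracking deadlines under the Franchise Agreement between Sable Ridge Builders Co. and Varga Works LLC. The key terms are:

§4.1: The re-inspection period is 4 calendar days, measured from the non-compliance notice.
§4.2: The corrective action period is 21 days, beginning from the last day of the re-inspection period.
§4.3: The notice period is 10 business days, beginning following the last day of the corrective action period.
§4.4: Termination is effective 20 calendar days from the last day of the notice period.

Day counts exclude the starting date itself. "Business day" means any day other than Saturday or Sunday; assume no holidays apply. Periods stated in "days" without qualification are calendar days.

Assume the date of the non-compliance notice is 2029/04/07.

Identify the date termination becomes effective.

2029/06/05

The last day of the re-inspection period: 2029/04/07 + 4 days = 2029/04/11.
Adding 21 calendar days to 2029/04/11 gives 2029/05/02, which is the last day of the corrective action period.
From Wednesday, 2029/05/02, 10 business days (May 3, May 4, May 7, May 8, May 9, May 10, May 11, May 14, May 15, May 16, skipping weekends) brings us to Wednesday, 2029/05/16, which is the last day of the notice period.
Adding 20 calendar days to 2029/05/16 gives 2029/06/05, which is the date termination becomes effective.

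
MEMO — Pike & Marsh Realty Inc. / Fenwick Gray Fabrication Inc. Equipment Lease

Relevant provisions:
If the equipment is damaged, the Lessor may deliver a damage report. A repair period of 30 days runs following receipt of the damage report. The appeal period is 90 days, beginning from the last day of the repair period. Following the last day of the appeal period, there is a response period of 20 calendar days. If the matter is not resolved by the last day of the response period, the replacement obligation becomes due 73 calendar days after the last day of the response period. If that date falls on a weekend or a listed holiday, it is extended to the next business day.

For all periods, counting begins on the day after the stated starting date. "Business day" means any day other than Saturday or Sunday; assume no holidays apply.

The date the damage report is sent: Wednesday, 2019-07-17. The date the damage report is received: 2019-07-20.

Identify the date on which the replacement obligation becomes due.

2020-02-18

Adding 30 calendar days to 2019-07-20 gives 2019-08-19, which is the last day of the repair period.
The last day of the appeal period: 2019-08-19 + 90 days = 2019-11-17.
The last day of the response period: 2019-11-17 + 20 days = 2019-12-07.
Adding 73 calendar days to 2019-12-07 gives 2020-02-18, which is the date on which the replacement obligation becomes due. 2020-02-18 is a Tuesday, so no roll-forward applies.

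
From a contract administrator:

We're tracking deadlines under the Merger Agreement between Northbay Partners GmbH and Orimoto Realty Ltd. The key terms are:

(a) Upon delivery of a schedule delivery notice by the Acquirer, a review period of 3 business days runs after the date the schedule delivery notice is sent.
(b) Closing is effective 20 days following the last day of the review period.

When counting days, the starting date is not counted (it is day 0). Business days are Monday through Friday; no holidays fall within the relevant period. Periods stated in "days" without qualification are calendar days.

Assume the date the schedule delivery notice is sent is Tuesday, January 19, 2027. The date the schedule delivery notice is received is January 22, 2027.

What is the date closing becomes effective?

From Tuesday, January 19, 2027, 3 business days (Jan 20, Jan 21, Jan 22, skipping weekends) brings us to Friday, January 22, 2027, which is the last day of the review period.
The date closing becomes effective: January 22, 2027 + 20 days = February 11, 2027.

February 11, 2027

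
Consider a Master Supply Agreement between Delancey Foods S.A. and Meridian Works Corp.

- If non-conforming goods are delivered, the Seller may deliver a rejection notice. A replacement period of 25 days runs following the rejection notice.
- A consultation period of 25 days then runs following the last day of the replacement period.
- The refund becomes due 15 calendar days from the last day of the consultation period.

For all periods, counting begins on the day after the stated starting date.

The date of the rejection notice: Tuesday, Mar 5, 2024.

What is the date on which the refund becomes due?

The last day of the replacement period: Mar 5, 2024 + 25 days = Mar 30, 2024.
Adding 25 calendar days to Mar 30, 2024 gives Apr 24, 2024, which is the last day of the consultation period.
Adding 15 calendar days to Apr 24, 2024 gives May 9, 2024, which is the date on which the refund becomes due.

May 9, 2024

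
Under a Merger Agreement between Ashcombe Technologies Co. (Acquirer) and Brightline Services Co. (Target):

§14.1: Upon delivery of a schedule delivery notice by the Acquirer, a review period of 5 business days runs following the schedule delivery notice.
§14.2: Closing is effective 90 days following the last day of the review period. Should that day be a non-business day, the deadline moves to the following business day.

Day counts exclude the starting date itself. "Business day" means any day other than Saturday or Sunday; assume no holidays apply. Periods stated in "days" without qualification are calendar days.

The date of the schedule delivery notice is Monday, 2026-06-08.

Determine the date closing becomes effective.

2026-09-14

From Monday, 2026-06-08, 5 business days (Jun 9, Jun 10, Jun 11, Jun 12, Jun 15, skipping weekends) brings us to Monday, 2026-06-15, which is the last day of the review period.
The date closing becomes effective: 90 calendar days after 2026-06-15 is 2026-09-13. That falls on a Sunday, so it rolls to the next business day, Monday, 2026-09-14.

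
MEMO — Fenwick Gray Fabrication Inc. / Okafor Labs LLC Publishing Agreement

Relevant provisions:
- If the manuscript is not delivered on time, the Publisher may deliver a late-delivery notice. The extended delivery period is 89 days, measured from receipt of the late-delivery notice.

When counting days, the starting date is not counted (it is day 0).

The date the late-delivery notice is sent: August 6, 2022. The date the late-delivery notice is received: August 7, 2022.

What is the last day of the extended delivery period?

November 4, 2022

The last day of the extended delivery period: August 7, 2022 + 89 days = November 4, 2022.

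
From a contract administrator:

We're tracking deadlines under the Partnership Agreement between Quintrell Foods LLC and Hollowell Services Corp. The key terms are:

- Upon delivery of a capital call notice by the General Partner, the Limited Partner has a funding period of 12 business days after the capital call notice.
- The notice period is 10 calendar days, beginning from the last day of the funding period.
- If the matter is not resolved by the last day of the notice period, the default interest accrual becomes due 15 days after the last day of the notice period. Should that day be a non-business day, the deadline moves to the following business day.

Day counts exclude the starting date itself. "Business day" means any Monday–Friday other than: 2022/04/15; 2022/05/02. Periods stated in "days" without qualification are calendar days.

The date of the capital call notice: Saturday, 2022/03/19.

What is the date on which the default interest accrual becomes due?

2022/05/03

The last day of the funding period: counting 12 business days from Saturday, 2022/03/19 (Mar 21, Mar 22, Mar 23, Mar 24, …, Apr 1, Apr 4, Apr 5, skipping weekends) reaches Tuesday, 2022/04/05.
The last day of the notice period: 2022/04/05 + 10 days = 2022/04/15.
The date on which the default interest accrual becomes due: 2022/04/15 + 15 days = 2022/04/30. That falls on a Saturday, so it rolls to the next business day, Tuesday, 2022/05/03.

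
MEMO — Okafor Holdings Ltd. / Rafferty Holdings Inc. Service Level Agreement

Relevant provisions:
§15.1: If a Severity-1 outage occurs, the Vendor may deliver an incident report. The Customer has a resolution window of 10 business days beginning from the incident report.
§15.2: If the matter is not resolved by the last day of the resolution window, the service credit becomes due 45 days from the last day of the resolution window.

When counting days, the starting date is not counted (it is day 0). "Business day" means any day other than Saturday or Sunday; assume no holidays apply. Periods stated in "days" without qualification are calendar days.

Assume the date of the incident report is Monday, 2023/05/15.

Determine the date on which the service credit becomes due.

2023/07/13

The last day of the resolution window: counting 10 business days from Monday, 2023/05/15 (May 16, May 17, May 18, May 19, May 22, May 23, May 24, May 25, May 26, May 29, skipping weekends) reaches Monday, 2023/05/29.
The date on which the service credit becomes due: 2023/05/29 + 45 days = 2023/07/13.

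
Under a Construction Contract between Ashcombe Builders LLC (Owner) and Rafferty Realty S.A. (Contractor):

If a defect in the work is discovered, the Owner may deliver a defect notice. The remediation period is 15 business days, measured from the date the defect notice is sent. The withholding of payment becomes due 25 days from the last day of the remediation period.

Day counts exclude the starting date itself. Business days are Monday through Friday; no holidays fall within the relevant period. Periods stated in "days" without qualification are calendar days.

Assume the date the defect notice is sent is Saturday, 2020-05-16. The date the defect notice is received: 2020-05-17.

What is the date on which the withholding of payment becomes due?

2020-06-30

From Saturday, 2020-05-16, 15 business days (May 18, May 19, May 20, May 21, …, Jun 3, Jun 4, Jun 5, skipping weekends) brings us to Friday, 2020-06-05, which is the last day of the remediation period.
The date on which the withholding of payment becomes due: 2020-06-05 + 25 days = 2020-06-30.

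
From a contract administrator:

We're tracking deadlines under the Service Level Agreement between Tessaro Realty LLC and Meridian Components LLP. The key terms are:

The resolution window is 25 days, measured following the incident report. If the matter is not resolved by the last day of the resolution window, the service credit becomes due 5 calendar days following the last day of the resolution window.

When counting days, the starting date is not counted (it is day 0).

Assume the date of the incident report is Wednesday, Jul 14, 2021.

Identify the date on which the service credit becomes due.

Adding 25 calendar days to Jul 14, 2021 gives Aug 8, 2021, which is the last day of the resolution window.
Adding 5 calendar days to Aug 8, 2021 gives Aug 13, 2021, which is the date on which the service credit becomes due.

Aug 13, 2021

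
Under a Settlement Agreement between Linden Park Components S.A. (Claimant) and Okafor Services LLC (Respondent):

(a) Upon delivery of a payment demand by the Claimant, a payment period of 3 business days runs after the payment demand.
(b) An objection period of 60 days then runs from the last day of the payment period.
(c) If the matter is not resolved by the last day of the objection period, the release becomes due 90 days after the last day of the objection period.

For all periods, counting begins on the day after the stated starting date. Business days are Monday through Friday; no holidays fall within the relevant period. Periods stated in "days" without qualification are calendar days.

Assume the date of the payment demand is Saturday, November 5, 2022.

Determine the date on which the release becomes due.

From Saturday, November 5, 2022, 3 business days (Nov 7, Nov 8, Nov 9, skipping weekends) brings us to Wednesday, November 9, 2022, which is the last day of the payment period.
The last day of the objection period: November 9, 2022 + 60 days = January 8, 2023.
The date on which the release becomes due: 90 calendar days after January 8, 2023 is April 8, 2023.

April 8, 2023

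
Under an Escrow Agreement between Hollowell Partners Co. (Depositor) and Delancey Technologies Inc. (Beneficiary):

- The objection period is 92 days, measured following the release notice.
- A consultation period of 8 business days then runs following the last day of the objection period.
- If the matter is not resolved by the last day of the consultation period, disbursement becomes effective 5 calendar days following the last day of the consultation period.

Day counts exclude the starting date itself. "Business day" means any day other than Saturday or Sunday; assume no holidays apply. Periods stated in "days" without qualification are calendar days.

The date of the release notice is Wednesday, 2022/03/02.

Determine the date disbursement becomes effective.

2022/06/19

The last day of the objection period: 2022/03/02 + 92 days = 2022/06/02.
The last day of the consultation period: 8 business days after Thursday, 2022/06/02, skipping weekends — Jun 3, Jun 6, Jun 7, Jun 8, Jun 9, Jun 10, Jun 13, Jun 14 — lands on Tuesday, 2022/06/14.
Adding 5 calendar days to 2022/06/14 gives 2022/06/19, which is the date disbursement becomes effective.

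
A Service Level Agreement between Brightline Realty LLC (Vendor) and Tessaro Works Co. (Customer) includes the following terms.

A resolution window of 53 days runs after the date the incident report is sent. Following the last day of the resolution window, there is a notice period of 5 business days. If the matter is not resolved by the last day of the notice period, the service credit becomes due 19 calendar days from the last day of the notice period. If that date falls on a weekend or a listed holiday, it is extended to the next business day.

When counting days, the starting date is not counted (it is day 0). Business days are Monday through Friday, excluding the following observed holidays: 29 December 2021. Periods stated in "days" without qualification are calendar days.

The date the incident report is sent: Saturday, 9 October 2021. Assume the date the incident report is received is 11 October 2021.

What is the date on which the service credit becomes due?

27 December 2021

Adding 53 calendar days to 9 October 2021 gives 1 December 2021, which is the last day of the resolution window.
The last day of the notice period: counting 5 business days from Wednesday, 1 December 2021 (Dec 2, Dec 3, Dec 6, Dec 7, Dec 8, skipping weekends) reaches Wednesday, 8 December 2021.
Adding 19 calendar days to 8 December 2021 gives 27 December 2021, which is the date on which the service credit becomes due. 27 December 2021 is a Monday and is not a listed holiday, so no roll-forward applies.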